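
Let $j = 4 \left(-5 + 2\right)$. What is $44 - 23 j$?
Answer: $320$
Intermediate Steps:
$j = -12$ ($j = 4 \left(-3\right) = -12$)
$44 - 23 j = 44 - -276 = 44 + 276 = 320$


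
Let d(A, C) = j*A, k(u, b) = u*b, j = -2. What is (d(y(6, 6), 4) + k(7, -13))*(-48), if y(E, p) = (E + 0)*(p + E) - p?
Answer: 10704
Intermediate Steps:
y(E, p) = -p + E*(E + p) (y(E, p) = E*(E + p) - p = -p + E*(E + p))
k(u, b) = b*u
d(A, C) = -2*A
(d(y(6, 6), 4) + k(7, -13))*(-48) = (-2*(6² - 1*6 + 6*6) - 13*7)*(-48) = (-2*(36 - 6 + 36) - 91)*(-48) = (-2*66 - 91)*(-48) = (-132 - 91)*(-48) = -223*(-48) = 10704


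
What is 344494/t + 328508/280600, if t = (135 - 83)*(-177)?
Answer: -2926294649/80707575 ≈ -36.258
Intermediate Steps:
t = -9204 (t = 52*(-177) = -9204)
344494/t + 328508/280600 = 344494/(-9204) + 328508/280600 = 344494*(-1/9204) + 328508*(1/280600) = -172247/4602 + 82127/70150 = -2926294649/80707575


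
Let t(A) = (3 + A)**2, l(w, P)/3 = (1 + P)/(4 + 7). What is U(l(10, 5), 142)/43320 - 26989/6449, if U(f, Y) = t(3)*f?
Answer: -535692472/128044895 ≈ -4.1836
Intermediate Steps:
l(w, P) = 3/11 + 3*P/11 (l(w, P) = 3*((1 + P)/(4 + 7)) = 3*((1 + P)/11) = 3*((1 + P)*(1/11)) = 3*(1/11 + P/11) = 3/11 + 3*P/11)
U(f, Y) = 36*f (U(f, Y) = (3 + 3)**2*f = 6**2*f = 36*f)
U(l(10, 5), 142)/43320 - 26989/6449 = (36*(3/11 + (3/11)*5))/43320 - 26989/6449 = (36*(3/11 + 15/11))*(1/43320) - 26989*1/6449 = (36*(18/11))*(1/43320) - 26989/6449 = (648/11)*(1/43320) - 26989/6449 = 27/19855 - 26989/6449 = -535692472/128044895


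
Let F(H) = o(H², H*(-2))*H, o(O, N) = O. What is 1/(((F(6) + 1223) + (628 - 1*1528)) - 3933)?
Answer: -1/3394 ≈ -0.00029464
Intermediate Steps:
F(H) = H³ (F(H) = H²*H = H³)
1/(((F(6) + 1223) + (628 - 1*1528)) - 3933) = 1/(((6³ + 1223) + (628 - 1*1528)) - 3933) = 1/(((216 + 1223) + (628 - 1528)) - 3933) = 1/((1439 - 900) - 3933) = 1/(539 - 3933) = 1/(-3394) = -1/3394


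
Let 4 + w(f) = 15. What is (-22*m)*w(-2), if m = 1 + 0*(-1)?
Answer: -242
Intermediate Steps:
m = 1 (m = 1 + 0 = 1)
w(f) = 11 (w(f) = -4 + 15 = 11)
(-22*m)*w(-2) = -22*1*11 = -22*11 = -242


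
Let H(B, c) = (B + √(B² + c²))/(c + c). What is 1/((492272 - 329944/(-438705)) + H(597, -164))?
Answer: 31075863416161345035/15297744245244209291269918 + 192462077025*√383305/15297744245244209291269918 ≈ 2.0314e-6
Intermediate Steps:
H(B, c) = (B + √(B² + c²))/(2*c) (H(B, c) = (B + √(B² + c²))/((2*c)) = (B + √(B² + c²))*(1/(2*c)) = (B + √(B² + c²))/(2*c))
1/((492272 - 329944/(-438705)) + H(597, -164)) = 1/((492272 - 329944/(-438705)) + (½)*(597 + √(597² + (-164)²))/(-164)) = 1/((492272 - 329944*(-1)/438705) + (½)*(-1/164)*(597 + √(356409 + 26896))) = 1/((492272 - 1*(-329944/438705)) + (½)*(-1/164)*(597 + √383305)) = 1/((492272 + 329944/438705) + (-597/328 - √383305/328)) = 1/(215962517704/438705 + (-597/328 - √383305/328)) = 1/(70835443900027/143895240 - √383305/328)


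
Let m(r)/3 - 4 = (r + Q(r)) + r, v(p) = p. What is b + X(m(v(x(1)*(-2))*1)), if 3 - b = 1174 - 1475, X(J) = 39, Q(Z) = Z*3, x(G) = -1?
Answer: 343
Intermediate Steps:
Q(Z) = 3*Z
m(r) = 12 + 15*r (m(r) = 12 + 3*((r + 3*r) + r) = 12 + 3*(4*r + r) = 12 + 3*(5*r) = 12 + 15*r)
b = 304 (b = 3 - (1174 - 1475) = 3 - 1*(-301) = 3 + 301 = 304)
b + X(m(v(x(1)*(-2))*1)) = 304 + 39 = 343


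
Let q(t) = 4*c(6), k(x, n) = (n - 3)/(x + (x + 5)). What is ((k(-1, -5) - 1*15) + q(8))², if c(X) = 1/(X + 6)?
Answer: 2704/9 ≈ 300.44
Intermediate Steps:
c(X) = 1/(6 + X)
k(x, n) = (-3 + n)/(5 + 2*x) (k(x, n) = (-3 + n)/(x + (5 + x)) = (-3 + n)/(5 + 2*x))
q(t) = ⅓ (q(t) = 4/(6 + 6) = 4/12 = 4*(1/12) = ⅓)
((k(-1, -5) - 1*15) + q(8))² = (((-3 - 5)/(5 + 2*(-1)) - 1*15) + ⅓)² = ((-8/(5 - 2) - 15) + ⅓)² = ((-8/3 - 15) + ⅓)² = (-53/3 + ⅓)² = (-52/3)² = 2704/9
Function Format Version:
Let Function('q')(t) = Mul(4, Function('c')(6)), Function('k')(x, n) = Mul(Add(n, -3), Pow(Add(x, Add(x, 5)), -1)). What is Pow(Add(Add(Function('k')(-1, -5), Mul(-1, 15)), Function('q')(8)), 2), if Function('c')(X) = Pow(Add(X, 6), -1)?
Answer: Rational(2704, 9) ≈ 300.44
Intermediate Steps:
Function('c')(X) = Pow(Add(6, X), -1)
Function('k')(x, n) = Mul(Pow(Add(5, Mul(2, x)), -1), Add(-3, n)) (Function('k')(x, n) = Mul(Add(-3, n), Pow(Add(x, Add(5, x)), -1)) = Mul(Add(-3, n), Pow(Add(5, Mul(2, x)), -1)) = Mul(Pow(Add(5, Mul(2, x)), -1), Add(-3, n)))
Function('q')(t) = Rational(1, 3) (Function('q')(t) = Mul(4, Pow(Add(6, 6), -1)) = Mul(4, Pow(12, -1)) = Mul(4, Rational(1, 12)) = Rational(1, 3))
Pow(Add(Add(Function('k')(-1, -5), Mul(-1, 15)), Function('q')(8)), 2) = Pow(Add(Add(Mul(Pow(Add(5, Mul(2, -1)), -1), Add(-3, -5)), Mul(-1, 15)), Rational(1, 3)), 2) = Pow(Add(Add(Mul(Pow(Add(5, -2), -1), -8), -15), Rational(1, 3)), 2) = Pow(Add(Add(Mul(Pow(3, -1), -8), -15), Rational(1, 3)), 2) = Pow(Add(Add(Mul(Rational(1, 3), -8), -15), Rational(1, 3)), 2) = Pow(Add(Add(Rational(-8, 3), -15), Rational(1, 3)), 2) = Pow(Add(Rational(-53, 3), Rational(1, 3)), 2) = Pow(Rational(-52, 3), 2) = Rational(2704, 9)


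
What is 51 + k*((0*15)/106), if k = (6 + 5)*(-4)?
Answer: 51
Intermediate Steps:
k = -44 (k = 11*(-4) = -44)
51 + k*((0*15)/106) = 51 - 44*0*15/106 = 51 - 0/106 = 51 - 44*0 = 51 + 0 = 51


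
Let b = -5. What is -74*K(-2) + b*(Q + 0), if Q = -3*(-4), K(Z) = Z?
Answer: 88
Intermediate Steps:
Q = 12
-74*K(-2) + b*(Q + 0) = -74*(-2) - 5*(12 + 0) = 148 - 5*12 = 148 - 60 = 88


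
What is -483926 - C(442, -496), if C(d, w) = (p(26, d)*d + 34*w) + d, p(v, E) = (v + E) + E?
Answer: -869724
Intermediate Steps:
p(v, E) = v + 2*E (p(v, E) = (E + v) + E = v + 2*E)
C(d, w) = d + 34*w + d*(26 + 2*d) (C(d, w) = ((26 + 2*d)*d + 34*w) + d = (d*(26 + 2*d) + 34*w) + d = (34*w + d*(26 + 2*d)) + d = d + 34*w + d*(26 + 2*d))
-483926 - C(442, -496) = -483926 - (442 + 34*(-496) + 2*442*(13 + 442)) = -483926 - (442 - 16864 + 2*442*455) = -483926 - (442 - 16864 + 402220) = -483926 - 1*385798 = -483926 - 385798 = -869724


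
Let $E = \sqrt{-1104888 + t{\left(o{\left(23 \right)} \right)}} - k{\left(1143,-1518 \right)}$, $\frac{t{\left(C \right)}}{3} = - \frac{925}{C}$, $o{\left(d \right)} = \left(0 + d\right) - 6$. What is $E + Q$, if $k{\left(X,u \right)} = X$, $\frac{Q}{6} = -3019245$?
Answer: $-18116613 + \frac{39 i \sqrt{209967}}{17} \approx -1.8117 \cdot 10^{7} + 1051.2 i$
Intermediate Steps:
$Q = -18115470$ ($Q = 6 \left(-3019245\right) = -18115470$)
$o{\left(d \right)} = -6 + d$ ($o{\left(d \right)} = d - 6 = -6 + d$)
$t{\left(C \right)} = - \frac{2775}{C}$ ($t{\left(C \right)} = 3 \left(- \frac{925}{C}\right) = - \frac{2775}{C}$)
$E = -1143 + \frac{39 i \sqrt{209967}}{17}$ ($E = \sqrt{-1104888 - \frac{2775}{-6 + 23}} - 1143 = \sqrt{-1104888 - \frac{2775}{17}} - 1143 = \sqrt{- \frac{18785871}{17}} - 1143 = \frac{39 i \sqrt{209967}}{17} - 1143 = -1143 + \frac{39 i \sqrt{209967}}{17} \approx -1143.0 + 1051.2 i$)
$E + Q = \left(-1143 + \frac{39 i \sqrt{209967}}{17}\right) - 18115470 = -18116613 + \frac{39 i \sqrt{209967}}{17}$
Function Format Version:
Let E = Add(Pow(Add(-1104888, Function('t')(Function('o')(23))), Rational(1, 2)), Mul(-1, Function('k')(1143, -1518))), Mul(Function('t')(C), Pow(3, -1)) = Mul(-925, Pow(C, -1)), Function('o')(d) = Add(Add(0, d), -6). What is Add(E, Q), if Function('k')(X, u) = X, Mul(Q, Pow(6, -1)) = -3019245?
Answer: Add(-18116613, Mul(Rational(39, 17), I, Pow(209967, Rational(1, 2)))) ≈ Add(-1.8117e+7, Mul(1051.2, I))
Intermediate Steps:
Q = -18115470 (Q = Mul(6, -3019245) = -18115470)
Function('o')(d) = Add(-6, d) (Function('o')(d) = Add(d, -6) = Add(-6, d))
Function('t')(C) = Mul(-2775, Pow(C, -1)) (Function('t')(C) = Mul(3, Mul(-925, Pow(C, -1))) = Mul(-2775, Pow(C, -1)))
E = Add(-1143, Mul(Rational(39, 17), I, Pow(209967, Rational(1, 2)))) (E = Add(Pow(Add(-1104888, Mul(-2775, Pow(Add(-6, 23), -1))), Rational(1, 2)), Mul(-1, 1143)) = Add(Pow(Add(-1104888, Mul(-2775, Pow(17, -1))), Rational(1, 2)), -1143) = Add(Pow(Add(-1104888, Mul(-2775, Rational(1, 17))), Rational(1, 2)), -1143) = Add(Pow(Add(-1104888, Rational(-2775, 17)), Rational(1, 2)), -1143) = Add(Pow(Rational(-18785871, 17), Rational(1, 2)), -1143) = Add(Mul(Rational(39, 17), I, Pow(209967, Rational(1, 2))), -1143) = Add(-1143, Mul(Rational(39, 17), I, Pow(209967, Rational(1, 2)))) ≈ Add(-1143.0, Mul(1051.2, I)))
Add(E, Q) = Add(Add(-1143, Mul(Rational(39, 17), I, Pow(209967, Rational(1, 2)))), -18115470) = Add(-18116613, Mul(Rational(39, 17), I, Pow(209967, Rational(1, 2))))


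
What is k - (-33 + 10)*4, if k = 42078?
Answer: 42170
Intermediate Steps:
k - (-33 + 10)*4 = 42078 - (-33 + 10)*4 = 42078 - (-23)*4 = 42078 - 1*(-92) = 42078 + 92 = 42170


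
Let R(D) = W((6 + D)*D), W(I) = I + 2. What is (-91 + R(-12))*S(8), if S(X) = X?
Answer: -136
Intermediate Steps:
W(I) = 2 + I
R(D) = 2 + D*(6 + D) (R(D) = 2 + (6 + D)*D = 2 + D*(6 + D))
(-91 + R(-12))*S(8) = (-91 + (2 - 12*(6 - 12)))*8 = (-91 + (2 - 12*(-6)))*8 = (-91 + (2 + 72))*8 = (-91 + 74)*8 = -17*8 = -136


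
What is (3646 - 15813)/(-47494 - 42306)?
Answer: 12167/89800 ≈ 0.13549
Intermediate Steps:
(3646 - 15813)/(-47494 - 42306) = -12167/(-89800) = -12167*(-1/89800) = 12167/89800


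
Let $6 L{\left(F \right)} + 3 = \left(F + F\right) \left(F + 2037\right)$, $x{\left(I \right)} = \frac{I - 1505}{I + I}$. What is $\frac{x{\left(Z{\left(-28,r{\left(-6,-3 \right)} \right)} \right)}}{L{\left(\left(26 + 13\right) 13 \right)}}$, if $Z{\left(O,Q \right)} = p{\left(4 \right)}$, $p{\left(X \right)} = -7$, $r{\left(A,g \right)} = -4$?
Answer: $\frac{216}{859871} \approx 0.0002512$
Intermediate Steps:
$Z{\left(O,Q \right)} = -7$
$x{\left(I \right)} = \frac{-1505 + I}{2 I}$
$L{\left(F \right)} = - \frac{1}{2} + \frac{F \left(2037 + F\right)}{3}$ ($L{\left(F \right)} = - \frac{1}{2} + \frac{\left(F + F\right) \left(F + 2037\right)}{6} = - \frac{1}{2} + \frac{2 F \left(2037 + F\right)}{6} = - \frac{1}{2} + \frac{F \left(2037 + F\right)}{3}$)
$\frac{x{\left(Z{\left(-28,r{\left(-6,-3 \right)} \right)} \right)}}{L{\left(\left(26 + 13\right) 13 \right)}} = \frac{\frac{1}{2} \frac{1}{-7} \left(-1505 - 7\right)}{- \frac{1}{2} + 679 \left(26 + 13\right) 13 + \frac{\left(\left(26 + 13\right) 13\right)^{2}}{3}} = \frac{\frac{1}{2} \left(- \frac{1}{7}\right) \left(-1512\right)}{- \frac{1}{2} + 679 \cdot 39 \cdot 13 + \frac{\left(39 \cdot 13\right)^{2}}{3}} = \frac{108}{- \frac{1}{2} + 679 \cdot 507 + \frac{507^{2}}{3}} = \frac{108}{- \frac{1}{2} + 344253 + \frac{1}{3} \cdot 257049} = \frac{108}{- \frac{1}{2} + 344253 + 85683} = \frac{108}{\frac{859871}{2}} = 108 \cdot \frac{2}{859871} = \frac{216}{859871}$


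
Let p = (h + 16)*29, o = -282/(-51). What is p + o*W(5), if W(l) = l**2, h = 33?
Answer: 26507/17 ≈ 1559.2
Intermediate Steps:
o = 94/17 (o = -282*(-1/51) = 94/17 ≈ 5.5294)
p = 1421 (p = (33 + 16)*29 = 49*29 = 1421)
p + o*W(5) = 1421 + (94/17)*5**2 = 1421 + (94/17)*25 = 1421 + 2350/17 = 26507/17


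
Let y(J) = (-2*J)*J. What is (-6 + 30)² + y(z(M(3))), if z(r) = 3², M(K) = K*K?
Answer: 414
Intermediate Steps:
M(K) = K²
z(r) = 9
y(J) = -2*J²
(-6 + 30)² + y(z(M(3))) = (-6 + 30)² - 2*9² = 24² - 2*81 = 576 - 162 = 414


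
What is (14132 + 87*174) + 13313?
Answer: 42583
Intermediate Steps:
(14132 + 87*174) + 13313 = (14132 + 15138) + 13313 = 29270 + 13313 = 42583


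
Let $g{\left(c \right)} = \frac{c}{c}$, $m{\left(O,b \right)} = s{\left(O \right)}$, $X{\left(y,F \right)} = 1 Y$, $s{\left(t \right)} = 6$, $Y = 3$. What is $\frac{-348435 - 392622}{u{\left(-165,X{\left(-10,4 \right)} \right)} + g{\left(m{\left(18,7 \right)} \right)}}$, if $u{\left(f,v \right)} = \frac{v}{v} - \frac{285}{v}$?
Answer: $\frac{247019}{31} \approx 7968.4$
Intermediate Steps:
$X{\left(y,F \right)} = 3$ ($X{\left(y,F \right)} = 1 \cdot 3 = 3$)
$m{\left(O,b \right)} = 6$
$u{\left(f,v \right)} = 1 - \frac{285}{v}$
$g{\left(c \right)} = 1$
$\frac{-348435 - 392622}{u{\left(-165,X{\left(-10,4 \right)} \right)} + g{\left(m{\left(18,7 \right)} \right)}} = \frac{-348435 - 392622}{\frac{-285 + 3}{3} + 1} = - \frac{741057}{\frac{1}{3} \left(-282\right) + 1} = - \frac{741057}{-94 + 1} = - \frac{741057}{-93} = \left(-741057\right) \left(- \frac{1}{93}\right) = \frac{247019}{31}$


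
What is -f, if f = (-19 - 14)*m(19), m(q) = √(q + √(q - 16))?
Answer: 33*√(19 + √3) ≈ 150.26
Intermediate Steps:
m(q) = √(q + √(-16 + q))
f = -33*√(19 + √3) (f = (-19 - 14)*√(19 + √(-16 + 19)) = -33*√(19 + √3) ≈ -150.26)
-f = -(-33)*√(19 + √3) = 33*√(19 + √3)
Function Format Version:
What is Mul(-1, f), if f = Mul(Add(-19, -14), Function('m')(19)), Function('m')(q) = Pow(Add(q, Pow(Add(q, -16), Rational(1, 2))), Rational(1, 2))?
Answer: Mul(33, Pow(Add(19, Pow(3, Rational(1, 2))), Rational(1, 2))) ≈ 150.26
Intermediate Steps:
Function('m')(q) = Pow(Add(q, Pow(Add(-16, q), Rational(1, 2))), Rational(1, 2))
f = Mul(-33, Pow(Add(19, Pow(3, Rational(1, 2))), Rational(1, 2))) (f = Mul(Add(-19, -14), Pow(Add(19, Pow(Add(-16, 19), Rational(1, 2))), Rational(1, 2))) = Mul(-33, Pow(Add(19, Pow(3, Rational(1, 2))), Rational(1, 2))) ≈ -150.26)
Mul(-1, f) = Mul(-1, Mul(-33, Pow(Add(19, Pow(3, Rational(1, 2))), Rational(1, 2)))) = Mul(33, Pow(Add(19, Pow(3, Rational(1, 2))), Rational(1, 2)))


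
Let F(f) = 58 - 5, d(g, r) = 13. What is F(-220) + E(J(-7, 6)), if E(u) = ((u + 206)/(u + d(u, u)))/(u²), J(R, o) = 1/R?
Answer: 75379/90 ≈ 837.54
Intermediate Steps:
E(u) = (206 + u)/(u²*(13 + u)) (E(u) = ((u + 206)/(u + 13))/(u²) = ((206 + u)/(13 + u))/u² = (206 + u)/(u²*(13 + u)))
F(f) = 53
F(-220) + E(J(-7, 6)) = 53 + (206 + 1/(-7))/((1/(-7))²*(13 + 1/(-7))) = 53 + (206 - ⅐)/((-⅐)²*(13 - ⅐)) = 53 + 49*(1441/7)/(90/7) = 53 + 49*(7/90)*(1441/7) = 53 + 70609/90 = 75379/90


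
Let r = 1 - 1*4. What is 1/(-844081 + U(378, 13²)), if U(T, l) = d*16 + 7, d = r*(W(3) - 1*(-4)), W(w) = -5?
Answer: -1/844026 ≈ -1.1848e-6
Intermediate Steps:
r = -3 (r = 1 - 4 = -3)
d = 3 (d = -3*(-5 - 1*(-4)) = -3*(-5 + 4) = -3*(-1) = 3)
U(T, l) = 55 (U(T, l) = 3*16 + 7 = 48 + 7 = 55)
1/(-844081 + U(378, 13²)) = 1/(-844081 + 55) = 1/(-844026) = -1/844026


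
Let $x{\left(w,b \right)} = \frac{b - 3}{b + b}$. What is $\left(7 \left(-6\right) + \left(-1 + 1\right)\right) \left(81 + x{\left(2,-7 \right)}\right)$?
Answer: $-3432$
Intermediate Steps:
$x{\left(w,b \right)} = \frac{-3 + b}{2 b}$
$\left(7 \left(-6\right) + \left(-1 + 1\right)\right) \left(81 + x{\left(2,-7 \right)}\right) = \left(7 \left(-6\right) + \left(-1 + 1\right)\right) \left(81 + \frac{-3 - 7}{2 \left(-7\right)}\right) = \left(-42 + 0\right) \left(81 + \frac{1}{2} \left(- \frac{1}{7}\right) \left(-10\right)\right) = - 42 \left(81 + \frac{5}{7}\right) = \left(-42\right) \frac{572}{7} = -3432$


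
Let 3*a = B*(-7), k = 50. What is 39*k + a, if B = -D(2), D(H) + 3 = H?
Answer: 5843/3 ≈ 1947.7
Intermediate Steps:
D(H) = -3 + H
B = 1 (B = -(-3 + 2) = -1*(-1) = 1)
a = -7/3 (a = (1*(-7))/3 = (⅓)*(-7) = -7/3 ≈ -2.3333)
39*k + a = 39*50 - 7/3 = 1950 - 7/3 = 5843/3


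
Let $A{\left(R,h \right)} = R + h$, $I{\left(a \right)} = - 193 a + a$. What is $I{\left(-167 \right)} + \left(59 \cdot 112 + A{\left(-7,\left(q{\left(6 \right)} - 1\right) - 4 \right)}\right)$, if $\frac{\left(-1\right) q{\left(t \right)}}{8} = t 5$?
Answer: $38420$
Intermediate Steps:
$q{\left(t \right)} = - 40 t$ ($q{\left(t \right)} = - 8 t 5 = - 8 \cdot 5 t = - 40 t$)
$I{\left(a \right)} = - 192 a$
$I{\left(-167 \right)} + \left(59 \cdot 112 + A{\left(-7,\left(q{\left(6 \right)} - 1\right) - 4 \right)}\right) = \left(-192\right) \left(-167\right) + \left(59 \cdot 112 - 252\right) = 32064 + \left(6608 - 252\right) = 32064 + 6356 = 38420$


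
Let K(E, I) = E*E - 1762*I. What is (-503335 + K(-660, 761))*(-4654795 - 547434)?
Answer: 7327948207293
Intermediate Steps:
K(E, I) = E² - 1762*I
(-503335 + K(-660, 761))*(-4654795 - 547434) = (-503335 + ((-660)² - 1762*761))*(-4654795 - 547434) = (-503335 + (435600 - 1340882))*(-5202229) = (-503335 - 905282)*(-5202229) = -1408617*(-5202229) = 7327948207293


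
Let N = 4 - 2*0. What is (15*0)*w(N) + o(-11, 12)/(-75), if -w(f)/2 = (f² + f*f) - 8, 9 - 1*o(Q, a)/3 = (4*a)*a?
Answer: 567/25 ≈ 22.680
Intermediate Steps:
o(Q, a) = 27 - 12*a² (o(Q, a) = 27 - 3*4*a*a = 27 - 12*a²)
N = 4 (N = 4 + 0 = 4)
w(f) = 16 - 4*f² (w(f) = -2*((f² + f*f) - 8) = -2*((f² + f²) - 8) = -2*(2*f² - 8) = -2*(-8 + 2*f²) = 16 - 4*f²)
(15*0)*w(N) + o(-11, 12)/(-75) = (15*0)*(16 - 4*4²) + (27 - 12*12²)/(-75) = 0*(16 - 4*16) + (27 - 12*144)*(-1/75) = 0*(16 - 64) + (27 - 1728)*(-1/75) = 0*(-48) - 1701*(-1/75) = 0 + 567/25 = 567/25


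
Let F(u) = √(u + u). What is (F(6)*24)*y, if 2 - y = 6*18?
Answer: -5088*√3 ≈ -8812.7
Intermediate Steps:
y = -106 (y = 2 - 6*18 = 2 - 1*108 = 2 - 108 = -106)
F(u) = √2*√u (F(u) = √(2*u) = √2*√u)
(F(6)*24)*y = ((√2*√6)*24)*(-106) = ((2*√3)*24)*(-106) = (48*√3)*(-106) = -5088*√3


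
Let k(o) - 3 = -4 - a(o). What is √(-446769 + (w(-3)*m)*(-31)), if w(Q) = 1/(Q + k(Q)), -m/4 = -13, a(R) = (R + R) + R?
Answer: I*√11177285/5 ≈ 668.65*I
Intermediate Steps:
a(R) = 3*R (a(R) = 2*R + R = 3*R)
k(o) = -1 - 3*o (k(o) = 3 + (-4 - 3*o) = -1 - 3*o)
m = 52 (m = -4*(-13) = 52)
w(Q) = 1/(-1 - 2*Q) (w(Q) = 1/(Q + (-1 - 3*Q)) = 1/(-1 - 2*Q))
√(-446769 + (w(-3)*m)*(-31)) = √(-446769 + (-1/(1 + 2*(-3))*52)*(-31)) = √(-446769 + (-1/(1 - 6)*52)*(-31)) = √(-446769 + (-1/(-5)*52)*(-31)) = √(-446769 + (-1*(-⅕)*52)*(-31)) = √(-446769 + ((⅕)*52)*(-31)) = √(-446769 + (52/5)*(-31)) = √(-446769 - 1612/5) = √(-2235457/5) = I*√11177285/5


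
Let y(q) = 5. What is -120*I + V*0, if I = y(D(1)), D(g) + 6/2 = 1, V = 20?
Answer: -600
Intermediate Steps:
D(g) = -2 (D(g) = -3 + 1 = -2)
I = 5
-120*I + V*0 = -120*5 + 20*0 = -600 + 0 = -600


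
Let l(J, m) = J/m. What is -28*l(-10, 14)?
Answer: 20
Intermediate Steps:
-28*l(-10, 14) = -(-280)/14 = -28*(-5/7) = 20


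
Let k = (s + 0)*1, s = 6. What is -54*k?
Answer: -324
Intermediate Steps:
k = 6 (k = (6 + 0)*1 = 6*1 = 6)
-54*k = -54*6 = -324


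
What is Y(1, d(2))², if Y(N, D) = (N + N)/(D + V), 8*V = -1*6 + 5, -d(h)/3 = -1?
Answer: 256/529 ≈ 0.48393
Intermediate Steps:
d(h) = 3 (d(h) = -3*(-1) = 3)
V = -⅛ (V = (-1*6 + 5)/8 = (-6 + 5)/8 = (⅛)*(-1) = -⅛ ≈ -0.12500)
Y(N, D) = 2*N/(-⅛ + D) (Y(N, D) = (N + N)/(D - ⅛) = (2*N)/(-⅛ + D) = 2*N/(-⅛ + D))
Y(1, d(2))² = (16*1/(-1 + 8*3))² = (16*1/(-1 + 24))² = (16*1/23)² = (16*1*(1/23))² = (16/23)² = 256/529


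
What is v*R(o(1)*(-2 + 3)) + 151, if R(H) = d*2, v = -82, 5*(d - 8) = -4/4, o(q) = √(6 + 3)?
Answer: -5641/5 ≈ -1128.2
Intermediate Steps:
o(q) = 3 (o(q) = √9 = 3)
d = 39/5 (d = 8 + (-4/4)/5 = 8 + (-4*¼)/5 = 8 + (⅕)*(-1) = 8 - ⅕ = 39/5 ≈ 7.8000)
R(H) = 78/5 (R(H) = (39/5)*2 = 78/5)
v*R(o(1)*(-2 + 3)) + 151 = -82*78/5 + 151 = -6396/5 + 151 = -5641/5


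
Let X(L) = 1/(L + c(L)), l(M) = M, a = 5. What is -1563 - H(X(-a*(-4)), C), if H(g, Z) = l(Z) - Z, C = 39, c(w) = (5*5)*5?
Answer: -1563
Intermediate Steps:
c(w) = 125 (c(w) = 25*5 = 125)
X(L) = 1/(125 + L) (X(L) = 1/(L + 125) = 1/(125 + L))
H(g, Z) = 0 (H(g, Z) = Z - Z = 0)
-1563 - H(X(-a*(-4)), C) = -1563 - 1*0 = -1563 + 0 = -1563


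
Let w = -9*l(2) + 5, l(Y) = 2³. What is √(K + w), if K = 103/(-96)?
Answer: I*√39210/24 ≈ 8.2506*I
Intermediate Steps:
l(Y) = 8
K = -103/96 (K = 103*(-1/96) = -103/96 ≈ -1.0729)
w = -67 (w = -9*8 + 5 = -72 + 5 = -67)
√(K + w) = √(-103/96 - 67) = √(-6535/96) = I*√39210/24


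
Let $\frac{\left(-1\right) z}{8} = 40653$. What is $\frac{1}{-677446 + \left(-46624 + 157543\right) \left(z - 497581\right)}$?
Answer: $- \frac{1}{91265385241} \approx -1.0957 \cdot 10^{-11}$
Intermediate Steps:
$z = -325224$ ($z = \left(-8\right) 40653 = -325224$)
$\frac{1}{-677446 + \left(-46624 + 157543\right) \left(z - 497581\right)} = \frac{1}{-677446 + \left(-46624 + 157543\right) \left(-325224 - 497581\right)} = \frac{1}{-677446 + 110919 \left(-822805\right)} = \frac{1}{-677446 - 91264707795} = \frac{1}{-91265385241} = - \frac{1}{91265385241}$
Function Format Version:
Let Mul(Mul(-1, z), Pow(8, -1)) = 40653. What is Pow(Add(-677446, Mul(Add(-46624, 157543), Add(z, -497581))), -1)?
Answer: Rational(-1, 91265385241) ≈ -1.0957e-11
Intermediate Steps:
z = -325224 (z = Mul(-8, 40653) = -325224)
Pow(Add(-677446, Mul(Add(-46624, 157543), Add(z, -497581))), -1) = Pow(Add(-677446, Mul(Add(-46624, 157543), Add(-325224, -497581))), -1) = Pow(Add(-677446, Mul(110919, -822805)), -1) = Pow(Add(-677446, -91264707795), -1) = Pow(-91265385241, -1) = Rational(-1, 91265385241)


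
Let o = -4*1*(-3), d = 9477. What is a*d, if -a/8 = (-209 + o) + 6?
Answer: 14480856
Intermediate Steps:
o = 12 (o = -4*(-3) = 12)
a = 1528 (a = -8*((-209 + 12) + 6) = -8*(-197 + 6) = -8*(-191) = 1528)
a*d = 1528*9477 = 14480856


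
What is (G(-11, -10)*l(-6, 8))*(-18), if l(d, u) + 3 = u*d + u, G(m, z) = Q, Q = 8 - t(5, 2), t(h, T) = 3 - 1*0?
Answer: 3870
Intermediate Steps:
t(h, T) = 3 (t(h, T) = 3 + 0 = 3)
Q = 5 (Q = 8 - 1*3 = 8 - 3 = 5)
G(m, z) = 5
l(d, u) = -3 + u + d*u (l(d, u) = -3 + (u*d + u) = -3 + (d*u + u) = -3 + (u + d*u) = -3 + u + d*u)
(G(-11, -10)*l(-6, 8))*(-18) = (5*(-3 + 8 - 6*8))*(-18) = (5*(-3 + 8 - 48))*(-18) = (5*(-43))*(-18) = -215*(-18) = 3870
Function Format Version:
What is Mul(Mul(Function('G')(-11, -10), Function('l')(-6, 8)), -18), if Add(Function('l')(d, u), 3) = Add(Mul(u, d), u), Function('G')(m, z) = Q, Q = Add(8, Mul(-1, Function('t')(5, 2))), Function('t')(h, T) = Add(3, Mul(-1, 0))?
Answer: 3870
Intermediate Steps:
Function('t')(h, T) = 3 (Function('t')(h, T) = Add(3, 0) = 3)
Q = 5 (Q = Add(8, Mul(-1, 3)) = Add(8, -3) = 5)
Function('G')(m, z) = 5
Function('l')(d, u) = Add(-3, u, Mul(d, u)) (Function('l')(d, u) = Add(-3, Add(Mul(u, d), u)) = Add(-3, Add(Mul(d, u), u)) = Add(-3, Add(u, Mul(d, u))) = Add(-3, u, Mul(d, u)))
Mul(Mul(Function('G')(-11, -10), Function('l')(-6, 8)), -18) = Mul(Mul(5, Add(-3, 8, Mul(-6, 8))), -18) = Mul(Mul(5, Add(-3, 8, -48)), -18) = Mul(Mul(5, -43), -18) = Mul(-215, -18) = 3870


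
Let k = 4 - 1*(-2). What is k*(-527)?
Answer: -3162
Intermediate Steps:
k = 6 (k = 4 + 2 = 6)
k*(-527) = 6*(-527) = -3162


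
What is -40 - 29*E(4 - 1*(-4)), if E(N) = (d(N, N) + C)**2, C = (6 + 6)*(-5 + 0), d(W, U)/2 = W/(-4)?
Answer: -118824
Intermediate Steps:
d(W, U) = -W/2 (d(W, U) = 2*(W/(-4)) = 2*(W*(-1/4)) = 2*(-W/4) = -W/2)
C = -60 (C = 12*(-5) = -60)
E(N) = (-60 - N/2)**2 (E(N) = (-N/2 - 60)**2 = (-60 - N/2)**2)
-40 - 29*E(4 - 1*(-4)) = -40 - 29*(120 + (4 - 1*(-4)))**2/4 = -40 - 29*(120 + (4 + 4))**2/4 = -40 - 29*(120 + 8)**2/4 = -40 - 29*128**2/4 = -40 - 29*16384/4 = -40 - 29*4096 = -40 - 118784 = -118824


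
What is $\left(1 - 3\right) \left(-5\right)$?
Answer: $10$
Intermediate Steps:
$\left(1 - 3\right) \left(-5\right) = \left(-2\right) \left(-5\right) = 10$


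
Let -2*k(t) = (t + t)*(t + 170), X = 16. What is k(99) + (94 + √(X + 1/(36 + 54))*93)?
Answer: -26537 + 31*√14410/10 ≈ -26165.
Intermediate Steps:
k(t) = -t*(170 + t) (k(t) = -(t + t)*(t + 170)/2 = -2*t*(170 + t)/2 = -t*(170 + t))
k(99) + (94 + √(X + 1/(36 + 54))*93) = -1*99*(170 + 99) + (94 + √(16 + 1/(36 + 54))*93) = -1*99*269 + (94 + √(16 + 1/90)*93) = -26631 + (94 + √(16 + 1/90)*93) = -26631 + (94 + √(1441/90)*93) = -26631 + (94 + (√14410/30)*93) = -26631 + (94 + 31*√14410/10) = -26537 + 31*√14410/10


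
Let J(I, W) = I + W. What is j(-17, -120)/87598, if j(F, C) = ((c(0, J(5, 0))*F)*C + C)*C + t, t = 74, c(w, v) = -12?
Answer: 1476037/43799 ≈ 33.700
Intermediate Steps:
j(F, C) = 74 + C*(C - 12*C*F) (j(F, C) = ((-12*F)*C + C)*C + 74 = (-12*C*F + C)*C + 74 = (C - 12*C*F)*C + 74 = C*(C - 12*C*F) + 74 = 74 + C*(C - 12*C*F))
j(-17, -120)/87598 = (74 + (-120)² - 12*(-17)*(-120)²)/87598 = (74 + 14400 - 12*(-17)*14400)*(1/87598) = (74 + 14400 + 2937600)*(1/87598) = 2952074*(1/87598) = 1476037/43799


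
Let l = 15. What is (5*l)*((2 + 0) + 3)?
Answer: 375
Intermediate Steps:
(5*l)*((2 + 0) + 3) = (5*15)*((2 + 0) + 3) = 75*(2 + 3) = 75*5 = 375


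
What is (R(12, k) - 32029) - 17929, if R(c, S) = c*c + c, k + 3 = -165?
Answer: -49802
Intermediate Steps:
k = -168 (k = -3 - 165 = -168)
R(c, S) = c + c² (R(c, S) = c² + c = c + c²)
(R(12, k) - 32029) - 17929 = (12*(1 + 12) - 32029) - 17929 = (12*13 - 32029) - 17929 = (156 - 32029) - 17929 = -31873 - 17929 = -49802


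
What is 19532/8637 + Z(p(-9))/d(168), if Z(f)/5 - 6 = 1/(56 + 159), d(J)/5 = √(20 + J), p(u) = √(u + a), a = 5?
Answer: 19532/8637 + 1291*√47/20210 ≈ 2.6994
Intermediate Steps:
p(u) = √(5 + u) (p(u) = √(u + 5) = √(5 + u))
d(J) = 5*√(20 + J)
Z(f) = 1291/43 (Z(f) = 30 + 5/(56 + 159) = 30 + 5/215 = 30 + 5*(1/215) = 30 + 1/43 = 1291/43)
19532/8637 + Z(p(-9))/d(168) = 19532/8637 + 1291/(43*((5*√(20 + 168)))) = 19532*(1/8637) + 1291/(43*((5*√188))) = 19532/8637 + 1291/(43*((5*(2*√47)))) = 19532/8637 + 1291/(43*((10*√47))) = 19532/8637 + 1291*(√47/470)/43 = 19532/8637 + 1291*√47/20210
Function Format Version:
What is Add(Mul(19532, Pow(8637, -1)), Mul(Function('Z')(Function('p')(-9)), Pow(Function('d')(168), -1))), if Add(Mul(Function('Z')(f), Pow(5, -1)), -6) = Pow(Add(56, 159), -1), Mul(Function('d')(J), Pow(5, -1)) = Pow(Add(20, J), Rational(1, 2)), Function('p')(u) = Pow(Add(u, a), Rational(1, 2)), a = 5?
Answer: Add(Rational(19532, 8637), Mul(Rational(1291, 20210), Pow(47, Rational(1, 2)))) ≈ 2.6994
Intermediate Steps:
Function('p')(u) = Pow(Add(5, u), Rational(1, 2)) (Function('p')(u) = Pow(Add(u, 5), Rational(1, 2)) = Pow(Add(5, u), Rational(1, 2)))
Function('d')(J) = Mul(5, Pow(Add(20, J), Rational(1, 2)))
Function('Z')(f) = Rational(1291, 43) (Function('Z')(f) = Add(30, Mul(5, Pow(Add(56, 159), -1))) = Add(30, Mul(5, Pow(215, -1))) = Add(30, Mul(5, Rational(1, 215))) = Add(30, Rational(1, 43)) = Rational(1291, 43))
Add(Mul(19532, Pow(8637, -1)), Mul(Function('Z')(Function('p')(-9)), Pow(Function('d')(168), -1))) = Add(Mul(19532, Pow(8637, -1)), Mul(Rational(1291, 43), Pow(Mul(5, Pow(Add(20, 168), Rational(1, 2))), -1))) = Add(Mul(19532, Rational(1, 8637)), Mul(Rational(1291, 43), Pow(Mul(5, Pow(188, Rational(1, 2))), -1))) = Add(Rational(19532, 8637), Mul(Rational(1291, 43), Pow(Mul(5, Mul(2, Pow(47, Rational(1, 2)))), -1))) = Add(Rational(19532, 8637), Mul(Rational(1291, 43), Pow(Mul(10, Pow(47, Rational(1, 2))), -1))) = Add(Rational(19532, 8637), Mul(Rational(1291, 43), Mul(Rational(1, 470), Pow(47, Rational(1, 2))))) = Add(Rational(19532, 8637), Mul(Rational(1291, 20210), Pow(47, Rational(1, 2))))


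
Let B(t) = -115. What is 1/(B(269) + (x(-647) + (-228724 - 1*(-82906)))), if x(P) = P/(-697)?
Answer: -697/101714654 ≈ -6.8525e-6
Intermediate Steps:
x(P) = -P/697 (x(P) = P*(-1/697) = -P/697)
1/(B(269) + (x(-647) + (-228724 - 1*(-82906)))) = 1/(-115 + (-1/697*(-647) + (-228724 - 1*(-82906)))) = 1/(-115 + (647/697 + (-228724 + 82906))) = 1/(-115 + (647/697 - 145818)) = 1/(-115 - 101634499/697) = 1/(-101714654/697) = -697/101714654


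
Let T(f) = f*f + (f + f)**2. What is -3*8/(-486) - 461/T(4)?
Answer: -37021/6480 ≈ -5.7131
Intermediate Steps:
T(f) = 5*f**2 (T(f) = f**2 + (2*f)**2 = f**2 + 4*f**2 = 5*f**2)
-3*8/(-486) - 461/T(4) = -3*8/(-486) - 461/(5*4**2) = -24*(-1/486) - 461/(5*16) = 4/81 - 461/80 = -37021/6480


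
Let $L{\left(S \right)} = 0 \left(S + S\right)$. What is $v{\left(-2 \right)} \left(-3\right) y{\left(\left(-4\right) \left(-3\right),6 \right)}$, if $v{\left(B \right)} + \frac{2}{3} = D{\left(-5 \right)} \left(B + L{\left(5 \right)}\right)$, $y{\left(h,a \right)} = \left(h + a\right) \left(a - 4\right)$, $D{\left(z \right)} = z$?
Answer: $-1008$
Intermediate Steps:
$L{\left(S \right)} = 0$ ($L{\left(S \right)} = 0 \cdot 2 S = 0$)
$y{\left(h,a \right)} = \left(-4 + a\right) \left(a + h\right)$ ($y{\left(h,a \right)} = \left(a + h\right) \left(-4 + a\right) = \left(-4 + a\right) \left(a + h\right)$)
$v{\left(B \right)} = - \frac{2}{3} - 5 B$ ($v{\left(B \right)} = - \frac{2}{3} - 5 \left(B + 0\right) = - \frac{2}{3} - 5 B$)
$v{\left(-2 \right)} \left(-3\right) y{\left(\left(-4\right) \left(-3\right),6 \right)} = \left(- \frac{2}{3} - -10\right) \left(-3\right) \left(6^{2} - 24 - 4 \left(\left(-4\right) \left(-3\right)\right) + 6 \left(\left(-4\right) \left(-3\right)\right)\right) = \left(- \frac{2}{3} + 10\right) \left(-3\right) \left(36 - 24 - 48 + 6 \cdot 12\right) = \frac{28}{3} \left(-3\right) \left(36 - 24 - 48 + 72\right) = \left(-28\right) 36 = -1008$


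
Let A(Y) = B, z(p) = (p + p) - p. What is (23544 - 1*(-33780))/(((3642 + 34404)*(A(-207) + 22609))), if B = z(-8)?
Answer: 562/8430173 ≈ 6.6665e-5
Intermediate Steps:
z(p) = p (z(p) = 2*p - p = p)
B = -8
A(Y) = -8
(23544 - 1*(-33780))/(((3642 + 34404)*(A(-207) + 22609))) = (23544 - 1*(-33780))/(((3642 + 34404)*(-8 + 22609))) = (23544 + 33780)/((38046*22601)) = 57324/859877646 = 57324*(1/859877646) = 562/8430173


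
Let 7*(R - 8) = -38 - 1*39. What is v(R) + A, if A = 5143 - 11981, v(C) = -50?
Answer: -6888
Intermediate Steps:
R = -3 (R = 8 + (-38 - 1*39)/7 = 8 + (-38 - 39)/7 = 8 + (⅐)*(-77) = 8 - 11 = -3)
A = -6838
v(R) + A = -50 - 6838 = -6888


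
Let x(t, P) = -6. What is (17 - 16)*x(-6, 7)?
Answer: -6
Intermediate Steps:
(17 - 16)*x(-6, 7) = (17 - 16)*(-6) = 1*(-6) = -6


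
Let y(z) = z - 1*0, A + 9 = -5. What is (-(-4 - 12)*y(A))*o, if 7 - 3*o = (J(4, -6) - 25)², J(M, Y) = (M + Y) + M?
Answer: 38976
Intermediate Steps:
A = -14 (A = -9 - 5 = -14)
J(M, Y) = Y + 2*M
y(z) = z (y(z) = z + 0 = z)
o = -174 (o = 7/3 - ((-6 + 2*4) - 25)²/3 = 7/3 - ((-6 + 8) - 25)²/3 = 7/3 - (2 - 25)²/3 = 7/3 - ⅓*(-23)² = 7/3 - ⅓*529 = 7/3 - 529/3 = -174)
(-(-4 - 12)*y(A))*o = -(-4 - 12)*(-14)*(-174) = -(-16)*(-14)*(-174) = -1*224*(-174) = -224*(-174) = 38976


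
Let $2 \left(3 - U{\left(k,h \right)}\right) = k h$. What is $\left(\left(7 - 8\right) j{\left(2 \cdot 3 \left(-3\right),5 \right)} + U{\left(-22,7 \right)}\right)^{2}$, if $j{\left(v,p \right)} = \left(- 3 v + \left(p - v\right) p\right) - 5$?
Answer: $7056$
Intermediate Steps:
$j{\left(v,p \right)} = -5 - 3 v + p \left(p - v\right)$ ($j{\left(v,p \right)} = \left(- 3 v + p \left(p - v\right)\right) - 5 = -5 - 3 v + p \left(p - v\right)$)
$U{\left(k,h \right)} = 3 - \frac{h k}{2}$ ($U{\left(k,h \right)} = 3 - \frac{k h}{2} = 3 - \frac{h k}{2}$)
$\left(\left(7 - 8\right) j{\left(2 \cdot 3 \left(-3\right),5 \right)} + U{\left(-22,7 \right)}\right)^{2} = \left(\left(7 - 8\right) \left(-5 + 5^{2} - 3 \cdot 2 \cdot 3 \left(-3\right) - 5 \cdot 2 \cdot 3 \left(-3\right)\right) - \left(-3 + \frac{7}{2} \left(-22\right)\right)\right)^{2} = \left(- (-5 + 25 - 3 \cdot 6 \left(-3\right) - 5 \cdot 6 \left(-3\right)) + \left(3 + 77\right)\right)^{2} = \left(- (-5 + 25 - -54 - 5 \left(-18\right)) + 80\right)^{2} = \left(- (-5 + 25 + 54 + 90) + 80\right)^{2} = \left(\left(-1\right) 164 + 80\right)^{2} = \left(-164 + 80\right)^{2} = \left(-84\right)^{2} = 7056$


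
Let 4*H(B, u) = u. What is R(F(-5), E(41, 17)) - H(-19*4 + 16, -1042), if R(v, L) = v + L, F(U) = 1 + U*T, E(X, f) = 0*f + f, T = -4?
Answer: 597/2 ≈ 298.50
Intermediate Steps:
E(X, f) = f (E(X, f) = 0 + f = f)
H(B, u) = u/4
F(U) = 1 - 4*U (F(U) = 1 + U*(-4) = 1 - 4*U)
R(v, L) = L + v
R(F(-5), E(41, 17)) - H(-19*4 + 16, -1042) = (17 + (1 - 4*(-5))) - (-1042)/4 = (17 + (1 + 20)) - 1*(-521/2) = (17 + 21) + 521/2 = 38 + 521/2 = 597/2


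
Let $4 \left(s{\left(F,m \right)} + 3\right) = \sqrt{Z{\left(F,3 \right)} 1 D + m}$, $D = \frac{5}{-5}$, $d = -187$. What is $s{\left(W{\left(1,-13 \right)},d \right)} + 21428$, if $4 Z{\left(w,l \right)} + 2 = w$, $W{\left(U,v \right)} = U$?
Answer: $21425 + \frac{3 i \sqrt{83}}{8} \approx 21425.0 + 3.4164 i$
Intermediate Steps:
$Z{\left(w,l \right)} = - \frac{1}{2} + \frac{w}{4}$
$D = -1$ ($D = 5 \left(- \frac{1}{5}\right) = -1$)
$s{\left(F,m \right)} = -3 + \frac{\sqrt{\frac{1}{2} + m - \frac{F}{4}}}{4}$ ($s{\left(F,m \right)} = -3 + \frac{\sqrt{\left(- \frac{1}{2} + \frac{F}{4}\right) 1 \left(-1\right) + m}}{4} = -3 + \frac{\sqrt{\left(- \frac{1}{2} + \frac{F}{4}\right) \left(-1\right) + m}}{4} = -3 + \frac{\sqrt{\left(\frac{1}{2} - \frac{F}{4}\right) + m}}{4} = -3 + \frac{\sqrt{\frac{1}{2} + m - \frac{F}{4}}}{4}$)
$s{\left(W{\left(1,-13 \right)},d \right)} + 21428 = \left(-3 + \frac{\sqrt{2 - 1 + 4 \left(-187\right)}}{8}\right) + 21428 = \left(-3 + \frac{\sqrt{2 - 1 - 748}}{8}\right) + 21428 = \left(-3 + \frac{\sqrt{-747}}{8}\right) + 21428 = \left(-3 + \frac{3 i \sqrt{83}}{8}\right) + 21428 = 21425 + \frac{3 i \sqrt{83}}{8}$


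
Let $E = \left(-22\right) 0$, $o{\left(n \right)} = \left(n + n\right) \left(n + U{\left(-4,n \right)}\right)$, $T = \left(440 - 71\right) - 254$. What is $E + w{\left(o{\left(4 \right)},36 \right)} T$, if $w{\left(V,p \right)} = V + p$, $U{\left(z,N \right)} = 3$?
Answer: $10580$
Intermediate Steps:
$T = 115$ ($T = 369 - 254 = 115$)
$o{\left(n \right)} = 2 n \left(3 + n\right)$ ($o{\left(n \right)} = \left(n + n\right) \left(n + 3\right) = 2 n \left(3 + n\right)$)
$E = 0$
$E + w{\left(o{\left(4 \right)},36 \right)} T = 0 + \left(2 \cdot 4 \left(3 + 4\right) + 36\right) 115 = 0 + \left(2 \cdot 4 \cdot 7 + 36\right) 115 = 0 + \left(56 + 36\right) 115 = 0 + 92 \cdot 115 = 0 + 10580 = 10580$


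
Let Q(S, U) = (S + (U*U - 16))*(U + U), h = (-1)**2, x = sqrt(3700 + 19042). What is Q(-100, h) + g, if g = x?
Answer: -230 + sqrt(22742) ≈ -79.195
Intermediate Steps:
x = sqrt(22742) ≈ 150.80
h = 1
g = sqrt(22742) ≈ 150.80
Q(S, U) = 2*U*(-16 + S + U**2) (Q(S, U) = (S + (U**2 - 16))*(2*U) = (S + (-16 + U**2))*(2*U) = (-16 + S + U**2)*(2*U) = 2*U*(-16 + S + U**2))
Q(-100, h) + g = 2*1*(-16 - 100 + 1**2) + sqrt(22742) = 2*1*(-16 - 100 + 1) + sqrt(22742) = 2*1*(-115) + sqrt(22742) = -230 + sqrt(22742)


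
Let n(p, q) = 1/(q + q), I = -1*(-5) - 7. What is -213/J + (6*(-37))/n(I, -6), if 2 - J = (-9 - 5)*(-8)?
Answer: 293253/110 ≈ 2665.9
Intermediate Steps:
I = -2 (I = 5 - 7 = -2)
J = -110 (J = 2 - (-9 - 5)*(-8) = 2 - (-14)*(-8) = 2 - 1*112 = 2 - 112 = -110)
n(p, q) = 1/(2*q)
-213/J + (6*(-37))/n(I, -6) = -213/(-110) + (6*(-37))/(((½)/(-6))) = -213*(-1/110) - 222/((½)*(-⅙)) = 213/110 - 222/(-1/12) = 213/110 - 222*(-12) = 213/110 + 2664 = 293253/110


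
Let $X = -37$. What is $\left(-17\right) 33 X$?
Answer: $20757$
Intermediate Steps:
$\left(-17\right) 33 X = \left(-17\right) 33 \left(-37\right) = \left(-561\right) \left(-37\right) = 20757$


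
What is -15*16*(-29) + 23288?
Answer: 30248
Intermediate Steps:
-15*16*(-29) + 23288 = -240*(-29) + 23288 = 6960 + 23288 = 30248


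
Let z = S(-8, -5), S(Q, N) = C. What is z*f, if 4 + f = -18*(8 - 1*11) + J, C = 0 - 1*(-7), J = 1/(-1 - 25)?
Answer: 9093/26 ≈ 349.73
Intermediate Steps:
J = -1/26 (J = 1/(-26) = -1/26 ≈ -0.038462)
C = 7 (C = 0 + 7 = 7)
f = 1299/26 (f = -4 + (-18*(8 - 1*11) - 1/26) = -4 + (-18*(8 - 11) - 1/26) = -4 + (-18*(-3) - 1/26) = -4 + (54 - 1/26) = -4 + 1403/26 = 1299/26 ≈ 49.962)
S(Q, N) = 7
z = 7
z*f = 7*(1299/26) = 9093/26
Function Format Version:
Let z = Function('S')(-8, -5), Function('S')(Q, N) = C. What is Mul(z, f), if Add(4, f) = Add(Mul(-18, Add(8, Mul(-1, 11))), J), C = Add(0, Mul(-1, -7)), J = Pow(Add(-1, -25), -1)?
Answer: Rational(9093, 26) ≈ 349.73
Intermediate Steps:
J = Rational(-1, 26) (J = Pow(-26, -1) = Rational(-1, 26) ≈ -0.038462)
C = 7 (C = Add(0, 7) = 7)
f = Rational(1299, 26) (f = Add(-4, Add(Mul(-18, Add(8, Mul(-1, 11))), Rational(-1, 26))) = Add(-4, Add(Mul(-18, Add(8, -11)), Rational(-1, 26))) = Add(-4, Add(Mul(-18, -3), Rational(-1, 26))) = Add(-4, Add(54, Rational(-1, 26))) = Add(-4, Rational(1403, 26)) = Rational(1299, 26) ≈ 49.962)
Function('S')(Q, N) = 7
z = 7
Mul(z, f) = Mul(7, Rational(1299, 26)) = Rational(9093, 26)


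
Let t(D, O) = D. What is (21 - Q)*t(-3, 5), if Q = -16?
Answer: -111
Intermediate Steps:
(21 - Q)*t(-3, 5) = (21 - 1*(-16))*(-3) = (21 + 16)*(-3) = 37*(-3) = -111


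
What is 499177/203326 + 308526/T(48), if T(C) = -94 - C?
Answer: -31330237171/14436146 ≈ -2170.3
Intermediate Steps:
499177/203326 + 308526/T(48) = 499177/203326 + 308526/(-94 - 1*48) = 499177*(1/203326) + 308526/(-94 - 48) = 499177/203326 + 308526/(-142) = 499177/203326 + 308526*(-1/142) = 499177/203326 - 154263/71 = -31330237171/14436146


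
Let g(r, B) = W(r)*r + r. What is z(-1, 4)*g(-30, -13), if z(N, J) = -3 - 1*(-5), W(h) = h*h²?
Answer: 1619940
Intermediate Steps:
W(h) = h³
z(N, J) = 2 (z(N, J) = -3 + 5 = 2)
g(r, B) = r + r⁴ (g(r, B) = r³*r + r = r⁴ + r = r + r⁴)
z(-1, 4)*g(-30, -13) = 2*(-30 + (-30)⁴) = 2*(-30 + 810000) = 2*809970 = 1619940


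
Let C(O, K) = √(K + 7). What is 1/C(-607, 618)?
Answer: 1/25 ≈ 0.040000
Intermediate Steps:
C(O, K) = √(7 + K)
1/C(-607, 618) = 1/(√(7 + 618)) = 1/(√625) = 1/25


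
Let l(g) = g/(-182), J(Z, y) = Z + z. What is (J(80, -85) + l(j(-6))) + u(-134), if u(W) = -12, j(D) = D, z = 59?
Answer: 11560/91 ≈ 127.03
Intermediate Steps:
J(Z, y) = 59 + Z (J(Z, y) = Z + 59 = 59 + Z)
l(g) = -g/182 (l(g) = g*(-1/182) = -g/182)
(J(80, -85) + l(j(-6))) + u(-134) = ((59 + 80) - 1/182*(-6)) - 12 = (139 + 3/91) - 12 = 12652/91 - 12 = 11560/91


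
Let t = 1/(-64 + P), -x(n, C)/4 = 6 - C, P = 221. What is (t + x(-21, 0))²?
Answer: 14190289/24649 ≈ 575.69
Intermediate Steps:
x(n, C) = -24 + 4*C (x(n, C) = -4*(6 - C) = -24 + 4*C)
t = 1/157 (t = 1/(-64 + 221) = 1/157 ≈ 0.0063694)
(t + x(-21, 0))² = (1/157 + (-24 + 4*0))² = (1/157 + (-24 + 0))² = (1/157 - 24)² = (-3767/157)² = 14190289/24649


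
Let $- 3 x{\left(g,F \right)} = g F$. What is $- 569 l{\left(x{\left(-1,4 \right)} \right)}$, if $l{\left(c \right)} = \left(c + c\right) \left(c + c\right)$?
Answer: $- \frac{36416}{9} \approx -4046.2$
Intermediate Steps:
$x{\left(g,F \right)} = - \frac{F g}{3}$ ($x{\left(g,F \right)} = - \frac{g F}{3} = - \frac{F g}{3}$)
$l{\left(c \right)} = 4 c^{2}$ ($l{\left(c \right)} = 2 c 2 c = 4 c^{2}$)
$- 569 l{\left(x{\left(-1,4 \right)} \right)} = - 569 \cdot 4 \left(\left(- \frac{1}{3}\right) 4 \left(-1\right)\right)^{2} = - 569 \cdot 4 \left(\frac{4}{3}\right)^{2} = - 569 \cdot 4 \cdot \frac{16}{9} = \left(-569\right) \frac{64}{9} = - \frac{36416}{9}$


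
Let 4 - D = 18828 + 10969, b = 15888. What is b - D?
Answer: 45681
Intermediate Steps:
D = -29793 (D = 4 - (18828 + 10969) = 4 - 1*29797 = 4 - 29797 = -29793)
b - D = 15888 - 1*(-29793) = 15888 + 29793 = 45681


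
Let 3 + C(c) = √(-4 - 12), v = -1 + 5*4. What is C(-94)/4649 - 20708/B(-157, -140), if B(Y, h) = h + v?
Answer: 96271129/562529 + 4*I/4649 ≈ 171.14 + 0.0008604*I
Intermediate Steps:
v = 19 (v = -1 + 20 = 19)
C(c) = -3 + 4*I (C(c) = -3 + √(-4 - 12) = -3 + √(-16) = -3 + 4*I)
B(Y, h) = 19 + h (B(Y, h) = h + 19 = 19 + h)
C(-94)/4649 - 20708/B(-157, -140) = (-3 + 4*I)/4649 - 20708/(19 - 140) = (-3 + 4*I)*(1/4649) - 20708/(-121) = (-3/4649 + 4*I/4649) - 20708*(-1/121) = (-3/4649 + 4*I/4649) + 20708/121 = 96271129/562529 + 4*I/4649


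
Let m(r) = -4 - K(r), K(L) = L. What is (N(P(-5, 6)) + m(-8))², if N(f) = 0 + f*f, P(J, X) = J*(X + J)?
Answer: 841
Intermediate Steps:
P(J, X) = J*(J + X)
N(f) = f² (N(f) = 0 + f² = f²)
m(r) = -4 - r
(N(P(-5, 6)) + m(-8))² = ((-5*(-5 + 6))² + (-4 - 1*(-8)))² = ((-5*1)² + (-4 + 8))² = ((-5)² + 4)² = (25 + 4)² = 29² = 841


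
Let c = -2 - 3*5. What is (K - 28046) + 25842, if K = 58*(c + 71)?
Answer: 928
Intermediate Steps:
c = -17 (c = -2 - 15 = -17)
K = 3132 (K = 58*(-17 + 71) = 58*54 = 3132)
(K - 28046) + 25842 = (3132 - 28046) + 25842 = -24914 + 25842 = 928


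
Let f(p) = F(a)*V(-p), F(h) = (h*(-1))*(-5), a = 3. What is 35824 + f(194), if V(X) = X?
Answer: 32914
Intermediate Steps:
F(h) = 5*h (F(h) = -h*(-5) = 5*h)
f(p) = -15*p (f(p) = (5*3)*(-p) = 15*(-p) = -15*p)
35824 + f(194) = 35824 - 15*194 = 35824 - 2910 = 32914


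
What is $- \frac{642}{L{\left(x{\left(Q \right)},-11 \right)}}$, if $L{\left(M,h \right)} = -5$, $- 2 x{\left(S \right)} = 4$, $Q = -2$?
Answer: $\frac{642}{5} \approx 128.4$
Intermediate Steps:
$x{\left(S \right)} = -2$ ($x{\left(S \right)} = \left(- \frac{1}{2}\right) 4 = -2$)
$- \frac{642}{L{\left(x{\left(Q \right)},-11 \right)}} = - \frac{642}{-5} = \left(-642\right) \left(- \frac{1}{5}\right) = \frac{642}{5}$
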